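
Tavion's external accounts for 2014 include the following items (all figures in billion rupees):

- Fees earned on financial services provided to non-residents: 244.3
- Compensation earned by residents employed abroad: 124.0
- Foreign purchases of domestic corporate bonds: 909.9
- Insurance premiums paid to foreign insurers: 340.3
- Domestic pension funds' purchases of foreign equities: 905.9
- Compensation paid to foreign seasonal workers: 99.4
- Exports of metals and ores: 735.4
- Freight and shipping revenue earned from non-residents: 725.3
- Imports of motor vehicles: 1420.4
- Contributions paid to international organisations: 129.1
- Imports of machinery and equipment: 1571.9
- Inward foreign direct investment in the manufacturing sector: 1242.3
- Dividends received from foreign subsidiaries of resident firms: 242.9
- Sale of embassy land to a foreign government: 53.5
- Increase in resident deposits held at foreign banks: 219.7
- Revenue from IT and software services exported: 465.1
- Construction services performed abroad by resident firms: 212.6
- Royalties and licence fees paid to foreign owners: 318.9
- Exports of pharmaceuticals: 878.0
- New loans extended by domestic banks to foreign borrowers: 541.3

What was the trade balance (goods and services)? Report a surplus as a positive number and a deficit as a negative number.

-390.8

Goods: 878.0 - 1420.4 - 1571.9 + 735.4 = -1378.9
Services: 212.6 + 725.3 + 244.3 - 340.3 - 318.9 + 465.1 = 988.1
Trade balance = -1378.9 + 988.1 = -390.8
(Excluded from the trade balance — primary income: compensation earned by residents employed abroad 124.0, compensation paid to foreign seasonal workers 99.4, dividends received from foreign subsidiaries of resident firms 242.9; financial account: foreign purchases of domestic corporate bonds 909.9, domestic pension funds' purchases of foreign equities 905.9, inward foreign direct investment in the manufacturing sector 1242.3, increase in resident deposits held at foreign banks 219.7, new loans extended by domestic banks to foreign borrowers 541.3; secondary income: contributions paid to international organisations 129.1; capital account: sale of embassy land to a foreign government 53.5.)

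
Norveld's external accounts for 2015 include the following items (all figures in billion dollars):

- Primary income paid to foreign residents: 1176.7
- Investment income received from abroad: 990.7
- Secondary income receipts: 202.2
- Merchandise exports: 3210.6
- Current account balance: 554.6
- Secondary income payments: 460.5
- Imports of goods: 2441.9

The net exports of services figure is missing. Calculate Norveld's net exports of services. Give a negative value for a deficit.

230.2

Current account = goods balance + services balance + net primary income + net secondary income
Sum of the known components = 324.4
Net exports of services = CA - (known components) = 554.6 - 324.4 = 230.2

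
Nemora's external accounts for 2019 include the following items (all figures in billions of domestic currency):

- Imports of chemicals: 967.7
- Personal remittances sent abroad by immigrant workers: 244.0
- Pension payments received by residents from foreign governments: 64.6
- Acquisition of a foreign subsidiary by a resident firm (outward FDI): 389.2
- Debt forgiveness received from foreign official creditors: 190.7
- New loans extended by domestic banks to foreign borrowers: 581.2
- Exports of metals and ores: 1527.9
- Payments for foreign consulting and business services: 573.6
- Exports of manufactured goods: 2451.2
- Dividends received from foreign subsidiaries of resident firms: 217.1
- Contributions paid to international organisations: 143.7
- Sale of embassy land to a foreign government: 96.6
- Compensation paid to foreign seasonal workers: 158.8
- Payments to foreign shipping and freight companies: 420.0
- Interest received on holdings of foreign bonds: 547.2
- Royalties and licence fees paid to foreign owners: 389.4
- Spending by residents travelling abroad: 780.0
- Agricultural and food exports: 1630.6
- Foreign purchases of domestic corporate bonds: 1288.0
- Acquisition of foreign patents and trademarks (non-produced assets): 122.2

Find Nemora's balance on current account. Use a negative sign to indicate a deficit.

Goods: 1630.6 + 2451.2 + 1527.9 - 967.7 = 4642.0
Services: -389.4 - 420.0 - 573.6 - 780.0 = -2163.0
Primary income: -158.8 + 547.2 + 217.1 = 605.5
Secondary income: 64.6 - 143.7 - 244.0 = -323.1
Current account = 4642.0 + (-2163.0) + 605.5 + (-323.1) = 2761.4
(Excluded from the current account — financial account: acquisition of a foreign subsidiary by a resident firm (outward FDI) 389.2, new loans extended by domestic banks to foreign borrowers 581.2, foreign purchases of domestic corporate bonds 1288.0; capital account: debt forgiveness received from foreign official creditors 190.7, sale of embassy land to a foreign government 96.6, acquisition of foreign patents and trademarks (non-produced assets) 122.2.)

2761.4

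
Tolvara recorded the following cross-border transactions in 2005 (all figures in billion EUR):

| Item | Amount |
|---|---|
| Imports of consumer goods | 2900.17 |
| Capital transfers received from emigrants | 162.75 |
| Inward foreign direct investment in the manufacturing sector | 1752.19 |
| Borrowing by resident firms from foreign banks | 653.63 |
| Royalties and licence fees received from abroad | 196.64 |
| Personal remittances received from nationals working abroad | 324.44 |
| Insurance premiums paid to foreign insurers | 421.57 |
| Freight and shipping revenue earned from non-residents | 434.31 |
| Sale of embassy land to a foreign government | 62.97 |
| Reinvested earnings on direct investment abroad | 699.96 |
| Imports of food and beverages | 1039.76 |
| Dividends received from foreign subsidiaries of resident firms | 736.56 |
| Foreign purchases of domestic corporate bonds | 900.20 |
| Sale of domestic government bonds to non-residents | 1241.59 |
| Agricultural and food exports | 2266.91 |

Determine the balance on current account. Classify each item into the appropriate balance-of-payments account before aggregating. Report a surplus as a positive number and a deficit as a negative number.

297.32

Goods: 2266.91 - 2900.17 - 1039.76 = -1673.02
Services: -421.57 + 196.64 + 434.31 = 209.38
Primary income: 736.56 + 699.96 = 1436.52
Secondary income: 324.44
Current account = (-1673.02) + 209.38 + 1436.52 + 324.44 = 297.32
(Excluded from the current account — capital account: capital transfers received from emigrants 162.75, sale of embassy land to a foreign government 62.97; financial account: inward foreign direct investment in the manufacturing sector 1752.19, borrowing by resident firms from foreign banks 653.63, foreign purchases of domestic corporate bonds 900.20, sale of domestic government bonds to non-residents 1241.59.)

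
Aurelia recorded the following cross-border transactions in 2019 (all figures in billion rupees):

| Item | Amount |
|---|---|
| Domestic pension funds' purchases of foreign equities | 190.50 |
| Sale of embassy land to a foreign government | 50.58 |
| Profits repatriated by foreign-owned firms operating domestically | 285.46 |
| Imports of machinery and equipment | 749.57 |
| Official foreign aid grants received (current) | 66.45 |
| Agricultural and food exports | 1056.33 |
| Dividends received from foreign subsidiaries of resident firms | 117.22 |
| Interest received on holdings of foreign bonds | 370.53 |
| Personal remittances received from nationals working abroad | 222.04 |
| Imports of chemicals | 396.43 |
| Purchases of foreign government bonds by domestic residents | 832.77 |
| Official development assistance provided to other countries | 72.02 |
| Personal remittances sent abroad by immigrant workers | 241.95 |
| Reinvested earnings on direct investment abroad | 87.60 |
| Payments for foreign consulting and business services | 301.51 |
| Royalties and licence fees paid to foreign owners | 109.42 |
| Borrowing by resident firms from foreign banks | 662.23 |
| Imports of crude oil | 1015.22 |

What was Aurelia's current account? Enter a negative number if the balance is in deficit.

-1251.41

Goods: -396.43 + 1056.33 - 749.57 - 1015.22 = -1104.89
Services: -109.42 - 301.51 = -410.93
Primary income: 370.53 + 117.22 + 87.60 - 285.46 = 289.89
Secondary income: -241.95 + 222.04 + 66.45 - 72.02 = -25.48
Current account = (-1104.89) + (-410.93) + 289.89 + (-25.48) = -1251.41
(Excluded from the current account — financial account: domestic pension funds' purchases of foreign equities 190.50, purchases of foreign government bonds by domestic residents 832.77, borrowing by resident firms from foreign banks 662.23; capital account: sale of embassy land to a foreign government 50.58.)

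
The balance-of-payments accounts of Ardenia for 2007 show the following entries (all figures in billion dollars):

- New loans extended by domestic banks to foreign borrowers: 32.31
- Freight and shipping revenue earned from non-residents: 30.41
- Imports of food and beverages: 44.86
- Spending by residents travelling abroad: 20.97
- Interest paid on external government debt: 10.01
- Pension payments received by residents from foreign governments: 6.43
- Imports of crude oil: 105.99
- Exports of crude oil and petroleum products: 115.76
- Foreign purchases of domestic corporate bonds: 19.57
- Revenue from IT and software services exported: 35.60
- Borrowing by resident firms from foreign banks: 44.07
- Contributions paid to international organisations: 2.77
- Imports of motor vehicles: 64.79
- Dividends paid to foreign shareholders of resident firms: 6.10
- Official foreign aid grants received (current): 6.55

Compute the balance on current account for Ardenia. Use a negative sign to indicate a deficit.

Goods: -44.86 - 64.79 + 115.76 - 105.99 = -99.88
Services: 30.41 - 20.97 + 35.60 = 45.04
Primary income: -10.01 - 6.10 = -16.11
Secondary income: 6.55 + 6.43 - 2.77 = 10.21
Current account = (-99.88) + 45.04 + (-16.11) + 10.21 = -60.74
(Excluded from the current account — financial account: new loans extended by domestic banks to foreign borrowers 32.31, foreign purchases of domestic corporate bonds 19.57, borrowing by resident firms from foreign banks 44.07.)

-60.74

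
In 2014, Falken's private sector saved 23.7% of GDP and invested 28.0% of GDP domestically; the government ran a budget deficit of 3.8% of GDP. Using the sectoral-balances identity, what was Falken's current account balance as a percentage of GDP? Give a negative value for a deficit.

By the sectoral-balances identity, CA = (S_private - I) + (T - G).
Private balance = 23.7 - 28.0 = -4.3
Government balance (T - G) = -3.8
CA = -4.3 + (-3.8) = -8.1

-8.1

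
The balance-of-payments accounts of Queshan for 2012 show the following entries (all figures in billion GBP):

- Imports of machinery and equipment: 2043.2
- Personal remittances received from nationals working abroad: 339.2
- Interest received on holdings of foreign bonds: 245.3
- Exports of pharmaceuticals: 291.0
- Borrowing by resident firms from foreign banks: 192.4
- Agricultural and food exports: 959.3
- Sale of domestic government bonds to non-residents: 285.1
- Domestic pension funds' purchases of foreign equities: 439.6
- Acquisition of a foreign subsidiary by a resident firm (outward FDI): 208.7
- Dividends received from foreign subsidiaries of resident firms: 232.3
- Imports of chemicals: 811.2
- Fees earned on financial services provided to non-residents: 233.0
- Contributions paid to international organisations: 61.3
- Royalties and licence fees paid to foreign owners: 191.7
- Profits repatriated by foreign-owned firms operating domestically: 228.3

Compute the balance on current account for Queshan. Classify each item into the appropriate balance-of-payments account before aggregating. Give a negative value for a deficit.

-1035.6

Goods: -811.2 + 291.0 + 959.3 - 2043.2 = -1604.1
Services: -191.7 + 233.0 = 41.3
Primary income: 245.3 - 228.3 + 232.3 = 249.3
Secondary income: -61.3 + 339.2 = 277.9
Current account = (-1604.1) + 41.3 + 249.3 + 277.9 = -1035.6
(Excluded from the current account — financial account: borrowing by resident firms from foreign banks 192.4, sale of domestic government bonds to non-residents 285.1, domestic pension funds' purchases of foreign equities 439.6, acquisition of a foreign subsidiary by a resident firm (outward FDI) 208.7.)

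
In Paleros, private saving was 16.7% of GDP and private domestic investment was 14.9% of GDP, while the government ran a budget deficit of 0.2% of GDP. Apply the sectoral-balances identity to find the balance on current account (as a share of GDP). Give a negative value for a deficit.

1.6

By the sectoral-balances identity, CA = (S_private - I) + (T - G).
Private balance = 16.7 - 14.9 = 1.8
Government balance (T - G) = -0.2
CA = 1.8 + (-0.2) = 1.6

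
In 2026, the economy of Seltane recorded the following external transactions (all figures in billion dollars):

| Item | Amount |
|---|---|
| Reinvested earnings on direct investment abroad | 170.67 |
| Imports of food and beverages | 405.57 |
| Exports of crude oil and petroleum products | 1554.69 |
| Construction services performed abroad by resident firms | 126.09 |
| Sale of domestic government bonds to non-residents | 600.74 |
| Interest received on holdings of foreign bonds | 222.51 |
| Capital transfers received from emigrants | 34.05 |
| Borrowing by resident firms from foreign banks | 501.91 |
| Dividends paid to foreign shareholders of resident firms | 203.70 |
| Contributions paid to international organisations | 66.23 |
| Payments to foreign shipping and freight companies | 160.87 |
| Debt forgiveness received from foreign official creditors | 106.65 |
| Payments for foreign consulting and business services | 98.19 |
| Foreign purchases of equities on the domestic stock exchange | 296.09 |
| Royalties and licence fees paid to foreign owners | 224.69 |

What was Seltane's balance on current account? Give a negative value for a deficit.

914.71

Goods: -405.57 + 1554.69 = 1149.12
Services: -98.19 - 160.87 + 126.09 - 224.69 = -357.66
Primary income: 222.51 - 203.70 + 170.67 = 189.48
Secondary income: -66.23
Current account = 1149.12 + (-357.66) + 189.48 + (-66.23) = 914.71
(Excluded from the current account — financial account: sale of domestic government bonds to non-residents 600.74, borrowing by resident firms from foreign banks 501.91, foreign purchases of equities on the domestic stock exchange 296.09; capital account: capital transfers received from emigrants 34.05, debt forgiveness received from foreign official creditors 106.65.)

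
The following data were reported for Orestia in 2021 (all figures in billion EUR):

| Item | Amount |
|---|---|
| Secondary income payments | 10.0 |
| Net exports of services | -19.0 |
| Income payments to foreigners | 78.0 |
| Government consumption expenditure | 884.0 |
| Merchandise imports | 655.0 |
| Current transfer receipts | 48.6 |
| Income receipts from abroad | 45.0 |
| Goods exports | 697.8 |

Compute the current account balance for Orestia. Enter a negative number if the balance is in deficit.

29.4

Goods balance = 697.8 - 655.0 = 42.8
Services balance = -19.0
Trade balance (goods + services) = 42.8 + (-19.0) = 23.8
Net primary income = 45.0 - 78.0 = -33.0
Net secondary income = 48.6 - 10.0 = 38.6
Current account = 23.8 + (-33.0) + 38.6 = 29.4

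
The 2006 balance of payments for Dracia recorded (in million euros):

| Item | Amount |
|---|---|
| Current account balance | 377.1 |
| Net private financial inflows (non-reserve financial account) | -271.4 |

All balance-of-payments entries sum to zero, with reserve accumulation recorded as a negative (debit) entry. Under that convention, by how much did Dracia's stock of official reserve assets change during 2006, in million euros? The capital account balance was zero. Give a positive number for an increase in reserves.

Official reserve transactions balance = -(377.1 + (-271.4)) = -105.7
An accumulation of reserves is recorded as a debit (negative entry), so the change in the stock of reserves is the negative of that balance.
Change in official reserves = -(-105.7) = 105.7

105.7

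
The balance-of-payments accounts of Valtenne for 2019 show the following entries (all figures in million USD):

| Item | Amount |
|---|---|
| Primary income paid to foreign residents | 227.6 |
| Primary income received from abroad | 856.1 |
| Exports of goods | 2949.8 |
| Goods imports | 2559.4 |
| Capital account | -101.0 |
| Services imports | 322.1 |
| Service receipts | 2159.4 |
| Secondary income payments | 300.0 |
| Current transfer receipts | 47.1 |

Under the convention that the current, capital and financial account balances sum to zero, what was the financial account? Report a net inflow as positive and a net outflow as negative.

Goods balance = 2949.8 - 2559.4 = 390.4
Services balance = 2159.4 - 322.1 = 1837.3
Trade balance (goods + services) = 390.4 + 1837.3 = 2227.7
Net primary income = 856.1 - 227.6 = 628.5
Net secondary income = 47.1 - 300.0 = -252.9
Current account = 2227.7 + 628.5 + (-252.9) = 2603.3
Financial account = -(2603.3 + (-101.0)) = -2502.3

-2502.3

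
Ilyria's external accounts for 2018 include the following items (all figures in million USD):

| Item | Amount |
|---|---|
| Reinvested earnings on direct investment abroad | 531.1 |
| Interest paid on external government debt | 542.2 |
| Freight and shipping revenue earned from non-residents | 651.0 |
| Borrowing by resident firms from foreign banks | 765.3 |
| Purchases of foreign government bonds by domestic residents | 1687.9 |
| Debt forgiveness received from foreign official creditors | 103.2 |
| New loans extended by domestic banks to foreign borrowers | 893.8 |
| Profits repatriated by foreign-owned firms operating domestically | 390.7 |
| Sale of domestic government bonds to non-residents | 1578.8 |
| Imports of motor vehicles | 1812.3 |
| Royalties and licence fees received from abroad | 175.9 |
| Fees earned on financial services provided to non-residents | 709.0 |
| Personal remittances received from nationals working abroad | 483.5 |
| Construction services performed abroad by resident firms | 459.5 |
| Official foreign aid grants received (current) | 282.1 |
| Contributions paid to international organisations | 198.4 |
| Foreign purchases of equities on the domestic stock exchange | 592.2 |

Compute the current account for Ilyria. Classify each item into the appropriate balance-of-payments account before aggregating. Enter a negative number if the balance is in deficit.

348.5

Goods: -1812.3
Services: 651.0 + 459.5 + 175.9 + 709.0 = 1995.4
Primary income: 531.1 - 542.2 - 390.7 = -401.8
Secondary income: -198.4 + 282.1 + 483.5 = 567.2
Current account = (-1812.3) + 1995.4 + (-401.8) + 567.2 = 348.5
(Excluded from the current account — financial account: borrowing by resident firms from foreign banks 765.3, purchases of foreign government bonds by domestic residents 1687.9, new loans extended by domestic banks to foreign borrowers 893.8, sale of domestic government bonds to non-residents 1578.8, foreign purchases of equities on the domestic stock exchange 592.2; capital account: debt forgiveness received from foreign official creditors 103.2.)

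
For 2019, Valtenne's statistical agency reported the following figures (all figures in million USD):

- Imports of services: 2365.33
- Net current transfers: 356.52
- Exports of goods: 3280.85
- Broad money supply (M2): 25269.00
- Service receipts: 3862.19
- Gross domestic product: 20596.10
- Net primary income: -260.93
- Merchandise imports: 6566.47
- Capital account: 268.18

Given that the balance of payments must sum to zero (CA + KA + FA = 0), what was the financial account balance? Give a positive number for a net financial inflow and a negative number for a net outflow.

1424.99

Goods balance = 3280.85 - 6566.47 = -3285.62
Services balance = 3862.19 - 2365.33 = 1496.86
Trade balance (goods + services) = -3285.62 + 1496.86 = -1788.76
Net primary income = -260.93
Net secondary income = 356.52
Current account = -1788.76 + (-260.93) + 356.52 = -1693.17
Financial account = -(-1693.17 + 268.18) = 1424.99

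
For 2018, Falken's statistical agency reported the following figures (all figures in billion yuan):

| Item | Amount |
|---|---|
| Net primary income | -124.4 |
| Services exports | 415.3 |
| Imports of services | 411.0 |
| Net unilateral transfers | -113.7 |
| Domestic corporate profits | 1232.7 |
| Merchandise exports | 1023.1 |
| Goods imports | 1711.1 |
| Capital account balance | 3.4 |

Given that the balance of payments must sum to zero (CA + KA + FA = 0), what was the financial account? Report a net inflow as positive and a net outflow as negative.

Goods balance = 1023.1 - 1711.1 = -688.0
Services balance = 415.3 - 411.0 = 4.3
Trade balance (goods + services) = -688.0 + 4.3 = -683.7
Net primary income = -124.4
Net secondary income = -113.7
Current account = -683.7 + (-124.4) + (-113.7) = -921.8
Financial account = -(-921.8 + 3.4) = 918.4

918.4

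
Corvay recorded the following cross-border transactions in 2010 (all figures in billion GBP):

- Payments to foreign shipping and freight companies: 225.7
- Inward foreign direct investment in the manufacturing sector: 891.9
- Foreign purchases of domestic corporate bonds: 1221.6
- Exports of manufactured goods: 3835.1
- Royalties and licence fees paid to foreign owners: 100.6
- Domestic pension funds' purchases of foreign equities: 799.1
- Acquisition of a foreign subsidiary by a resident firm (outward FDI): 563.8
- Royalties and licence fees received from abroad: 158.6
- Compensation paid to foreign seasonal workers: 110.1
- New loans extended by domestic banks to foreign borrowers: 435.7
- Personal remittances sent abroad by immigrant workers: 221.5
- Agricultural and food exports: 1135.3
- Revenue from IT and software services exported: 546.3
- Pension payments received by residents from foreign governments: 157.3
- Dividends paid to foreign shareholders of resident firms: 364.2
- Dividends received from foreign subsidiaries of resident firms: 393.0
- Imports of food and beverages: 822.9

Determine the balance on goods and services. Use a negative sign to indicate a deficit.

4526.1

Goods: 1135.3 - 822.9 + 3835.1 = 4147.5
Services: -225.7 - 100.6 + 158.6 + 546.3 = 378.6
Trade balance = 4147.5 + 378.6 = 4526.1
(Excluded from the trade balance — financial account: inward foreign direct investment in the manufacturing sector 891.9, foreign purchases of domestic corporate bonds 1221.6, domestic pension funds' purchases of foreign equities 799.1, acquisition of a foreign subsidiary by a resident firm (outward FDI) 563.8, new loans extended by domestic banks to foreign borrowers 435.7; primary income: compensation paid to foreign seasonal workers 110.1, dividends paid to foreign shareholders of resident firms 364.2, dividends received from foreign subsidiaries of resident firms 393.0; secondary income: personal remittances sent abroad by immigrant workers 221.5, pension payments received by residents from foreign governments 157.3.)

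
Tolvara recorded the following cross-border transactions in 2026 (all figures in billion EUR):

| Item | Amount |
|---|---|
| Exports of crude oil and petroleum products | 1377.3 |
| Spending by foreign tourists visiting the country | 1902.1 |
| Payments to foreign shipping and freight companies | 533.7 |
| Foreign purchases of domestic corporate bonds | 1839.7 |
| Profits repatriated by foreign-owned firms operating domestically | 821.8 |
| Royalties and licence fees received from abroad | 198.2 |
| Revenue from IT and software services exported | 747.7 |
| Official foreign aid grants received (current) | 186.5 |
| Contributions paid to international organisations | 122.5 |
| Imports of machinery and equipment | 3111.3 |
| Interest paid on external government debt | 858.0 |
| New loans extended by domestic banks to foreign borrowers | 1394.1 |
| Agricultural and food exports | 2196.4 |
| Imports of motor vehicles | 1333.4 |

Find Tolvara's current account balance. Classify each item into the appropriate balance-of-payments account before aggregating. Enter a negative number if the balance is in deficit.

Goods: -1333.4 + 1377.3 - 3111.3 + 2196.4 = -871.0
Services: -533.7 + 198.2 + 1902.1 + 747.7 = 2314.3
Primary income: -821.8 - 858.0 = -1679.8
Secondary income: -122.5 + 186.5 = 64.0
Current account = (-871.0) + 2314.3 + (-1679.8) + 64.0 = -172.5
(Excluded from the current account — financial account: foreign purchases of domestic corporate bonds 1839.7, new loans extended by domestic banks to foreign borrowers 1394.1.)

-172.5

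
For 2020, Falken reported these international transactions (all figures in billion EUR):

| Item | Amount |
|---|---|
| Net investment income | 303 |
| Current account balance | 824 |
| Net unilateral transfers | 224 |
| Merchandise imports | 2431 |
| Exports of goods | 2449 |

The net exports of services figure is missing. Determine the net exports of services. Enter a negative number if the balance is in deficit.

279

Current account = goods balance + services balance + net primary income + net secondary income
Sum of the known components = 545
Net exports of services = CA - (known components) = 824 - 545 = 279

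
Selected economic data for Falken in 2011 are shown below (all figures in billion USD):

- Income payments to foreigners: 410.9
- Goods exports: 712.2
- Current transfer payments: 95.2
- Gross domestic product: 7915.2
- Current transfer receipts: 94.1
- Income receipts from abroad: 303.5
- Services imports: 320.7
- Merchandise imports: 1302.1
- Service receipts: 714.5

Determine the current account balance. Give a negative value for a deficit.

-304.6

Goods balance = 712.2 - 1302.1 = -589.9
Services balance = 714.5 - 320.7 = 393.8
Trade balance (goods + services) = -589.9 + 393.8 = -196.1
Net primary income = 303.5 - 410.9 = -107.4
Net secondary income = 94.1 - 95.2 = -1.1
Current account = -196.1 + (-107.4) + (-1.1) = -304.6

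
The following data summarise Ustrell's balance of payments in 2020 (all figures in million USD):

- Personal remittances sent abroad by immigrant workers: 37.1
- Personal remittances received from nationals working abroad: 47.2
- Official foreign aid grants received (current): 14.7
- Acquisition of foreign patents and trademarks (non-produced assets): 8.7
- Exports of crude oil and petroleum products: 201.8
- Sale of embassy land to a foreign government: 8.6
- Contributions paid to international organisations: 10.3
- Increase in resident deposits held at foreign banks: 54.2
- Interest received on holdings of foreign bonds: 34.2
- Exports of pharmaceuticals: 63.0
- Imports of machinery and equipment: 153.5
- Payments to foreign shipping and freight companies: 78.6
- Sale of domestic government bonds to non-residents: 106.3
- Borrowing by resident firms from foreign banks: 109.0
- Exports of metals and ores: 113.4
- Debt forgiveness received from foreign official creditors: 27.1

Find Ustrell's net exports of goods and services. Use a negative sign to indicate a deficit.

146.1

Goods: 63.0 + 201.8 + 113.4 - 153.5 = 224.7
Services: -78.6
Trade balance = 224.7 + (-78.6) = 146.1
(Excluded from the trade balance — secondary income: personal remittances sent abroad by immigrant workers 37.1, personal remittances received from nationals working abroad 47.2, official foreign aid grants received (current) 14.7, contributions paid to international organisations 10.3; capital account: acquisition of foreign patents and trademarks (non-produced assets) 8.7, sale of embassy land to a foreign government 8.6, debt forgiveness received from foreign official creditors 27.1; financial account: increase in resident deposits held at foreign banks 54.2, sale of domestic government bonds to non-residents 106.3, borrowing by resident firms from foreign banks 109.0; primary income: interest received on holdings of foreign bonds 34.2.)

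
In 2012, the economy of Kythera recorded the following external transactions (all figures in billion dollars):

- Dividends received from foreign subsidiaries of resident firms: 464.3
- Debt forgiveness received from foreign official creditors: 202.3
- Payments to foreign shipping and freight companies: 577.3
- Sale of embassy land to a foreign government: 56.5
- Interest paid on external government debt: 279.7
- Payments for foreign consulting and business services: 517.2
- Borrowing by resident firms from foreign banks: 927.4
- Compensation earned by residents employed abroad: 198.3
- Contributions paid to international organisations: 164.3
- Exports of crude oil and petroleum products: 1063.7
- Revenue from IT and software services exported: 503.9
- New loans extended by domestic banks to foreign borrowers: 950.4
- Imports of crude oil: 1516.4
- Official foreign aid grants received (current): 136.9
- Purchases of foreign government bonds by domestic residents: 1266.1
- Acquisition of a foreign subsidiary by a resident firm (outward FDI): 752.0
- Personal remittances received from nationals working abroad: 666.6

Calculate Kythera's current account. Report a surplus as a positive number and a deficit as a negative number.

Goods: -1516.4 + 1063.7 = -452.7
Services: -577.3 + 503.9 - 517.2 = -590.6
Primary income: 198.3 + 464.3 - 279.7 = 382.9
Secondary income: -164.3 + 666.6 + 136.9 = 639.2
Current account = (-452.7) + (-590.6) + 382.9 + 639.2 = -21.2
(Excluded from the current account — capital account: debt forgiveness received from foreign official creditors 202.3, sale of embassy land to a foreign government 56.5; financial account: borrowing by resident firms from foreign banks 927.4, new loans extended by domestic banks to foreign borrowers 950.4, purchases of foreign government bonds by domestic residents 1266.1, acquisition of a foreign subsidiary by a resident firm (outward FDI) 752.0.)

-21.2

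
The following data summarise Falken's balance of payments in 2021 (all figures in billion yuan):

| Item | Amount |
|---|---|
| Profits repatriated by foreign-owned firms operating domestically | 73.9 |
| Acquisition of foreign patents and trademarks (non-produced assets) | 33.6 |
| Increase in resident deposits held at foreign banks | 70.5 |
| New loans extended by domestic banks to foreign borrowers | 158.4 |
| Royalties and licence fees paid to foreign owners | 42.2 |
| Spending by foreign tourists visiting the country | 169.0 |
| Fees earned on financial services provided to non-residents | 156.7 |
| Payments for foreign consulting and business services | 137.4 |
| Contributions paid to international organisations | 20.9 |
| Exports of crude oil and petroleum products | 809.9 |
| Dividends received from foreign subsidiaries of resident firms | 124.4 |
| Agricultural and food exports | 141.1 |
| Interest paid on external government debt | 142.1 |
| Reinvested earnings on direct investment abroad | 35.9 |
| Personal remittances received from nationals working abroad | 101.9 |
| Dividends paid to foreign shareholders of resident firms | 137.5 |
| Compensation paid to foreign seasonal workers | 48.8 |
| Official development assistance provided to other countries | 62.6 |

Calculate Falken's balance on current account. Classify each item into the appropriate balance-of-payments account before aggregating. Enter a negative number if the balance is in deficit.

873.5

Goods: 141.1 + 809.9 = 951.0
Services: -42.2 + 169.0 + 156.7 - 137.4 = 146.1
Primary income: -137.5 + 124.4 - 48.8 + 35.9 - 142.1 - 73.9 = -242.0
Secondary income: -20.9 - 62.6 + 101.9 = 18.4
Current account = 951.0 + 146.1 + (-242.0) + 18.4 = 873.5
(Excluded from the current account — capital account: acquisition of foreign patents and trademarks (non-produced assets) 33.6; financial account: increase in resident deposits held at foreign banks 70.5, new loans extended by domestic banks to foreign borrowers 158.4.)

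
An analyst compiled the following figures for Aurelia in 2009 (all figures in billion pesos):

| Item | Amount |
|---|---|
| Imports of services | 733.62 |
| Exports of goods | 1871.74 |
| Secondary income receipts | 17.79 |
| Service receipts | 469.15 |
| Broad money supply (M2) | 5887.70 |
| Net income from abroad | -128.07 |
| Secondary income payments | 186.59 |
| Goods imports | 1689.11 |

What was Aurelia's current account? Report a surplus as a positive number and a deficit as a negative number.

Goods balance = 1871.74 - 1689.11 = 182.63
Services balance = 469.15 - 733.62 = -264.47
Trade balance (goods + services) = 182.63 + (-264.47) = -81.84
Net primary income = -128.07
Net secondary income = 17.79 - 186.59 = -168.80
Current account = -81.84 + (-128.07) + (-168.80) = -378.71

-378.71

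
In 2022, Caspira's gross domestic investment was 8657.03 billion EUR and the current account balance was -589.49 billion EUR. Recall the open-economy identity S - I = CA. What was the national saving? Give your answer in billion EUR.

S - I = CA (net lending to the rest of the world).
S = I + CA = 8657.03 + (-589.49) = 8067.54

8067.54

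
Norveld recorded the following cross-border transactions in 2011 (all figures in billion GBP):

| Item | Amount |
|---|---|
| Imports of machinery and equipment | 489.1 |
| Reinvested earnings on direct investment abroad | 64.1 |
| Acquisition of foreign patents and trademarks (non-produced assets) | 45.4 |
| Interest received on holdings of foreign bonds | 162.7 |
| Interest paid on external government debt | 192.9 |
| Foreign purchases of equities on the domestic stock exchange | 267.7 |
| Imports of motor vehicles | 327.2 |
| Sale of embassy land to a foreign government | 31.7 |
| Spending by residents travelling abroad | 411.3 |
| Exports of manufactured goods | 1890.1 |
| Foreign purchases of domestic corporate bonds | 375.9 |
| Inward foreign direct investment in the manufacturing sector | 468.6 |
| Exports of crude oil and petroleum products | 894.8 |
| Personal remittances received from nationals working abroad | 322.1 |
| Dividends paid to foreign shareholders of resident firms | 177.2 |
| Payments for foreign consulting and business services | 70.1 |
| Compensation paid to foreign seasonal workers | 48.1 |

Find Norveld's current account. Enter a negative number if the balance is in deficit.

1617.9

Goods: -489.1 + 1890.1 - 327.2 + 894.8 = 1968.6
Services: -411.3 - 70.1 = -481.4
Primary income: -192.9 - 177.2 - 48.1 + 64.1 + 162.7 = -191.4
Secondary income: 322.1
Current account = 1968.6 + (-481.4) + (-191.4) + 322.1 = 1617.9
(Excluded from the current account — capital account: acquisition of foreign patents and trademarks (non-produced assets) 45.4, sale of embassy land to a foreign government 31.7; financial account: foreign purchases of equities on the domestic stock exchange 267.7, foreign purchases of domestic corporate bonds 375.9, inward foreign direct investment in the manufacturing sector 468.6.)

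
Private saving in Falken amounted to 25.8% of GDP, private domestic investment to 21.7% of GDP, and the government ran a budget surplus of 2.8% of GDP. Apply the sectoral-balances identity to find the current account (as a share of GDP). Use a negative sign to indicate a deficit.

6.9

By the sectoral-balances identity, CA = (S_private - I) + (T - G).
Private balance = 25.8 - 21.7 = 4.1
Government balance (T - G) = 2.8
CA = 4.1 + 2.8 = 6.9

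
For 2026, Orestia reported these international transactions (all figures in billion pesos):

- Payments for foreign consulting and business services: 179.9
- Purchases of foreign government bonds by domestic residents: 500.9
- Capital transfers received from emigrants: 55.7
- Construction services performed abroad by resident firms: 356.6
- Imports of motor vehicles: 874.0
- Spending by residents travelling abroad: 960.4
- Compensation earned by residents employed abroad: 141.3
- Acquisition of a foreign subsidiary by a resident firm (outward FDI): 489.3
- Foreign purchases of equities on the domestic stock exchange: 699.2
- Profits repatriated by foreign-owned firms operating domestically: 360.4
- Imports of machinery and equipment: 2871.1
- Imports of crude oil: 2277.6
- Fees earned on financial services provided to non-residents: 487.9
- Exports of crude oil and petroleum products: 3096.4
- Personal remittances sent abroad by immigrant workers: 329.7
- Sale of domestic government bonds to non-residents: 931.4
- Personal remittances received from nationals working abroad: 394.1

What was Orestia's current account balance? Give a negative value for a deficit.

-3376.8

Goods: -2871.1 - 874.0 + 3096.4 - 2277.6 = -2926.3
Services: -179.9 + 356.6 - 960.4 + 487.9 = -295.8
Primary income: -360.4 + 141.3 = -219.1
Secondary income: 394.1 - 329.7 = 64.4
Current account = (-2926.3) + (-295.8) + (-219.1) + 64.4 = -3376.8
(Excluded from the current account — financial account: purchases of foreign government bonds by domestic residents 500.9, acquisition of a foreign subsidiary by a resident firm (outward FDI) 489.3, foreign purchases of equities on the domestic stock exchange 699.2, sale of domestic government bonds to non-residents 931.4; capital account: capital transfers received from emigrants 55.7.)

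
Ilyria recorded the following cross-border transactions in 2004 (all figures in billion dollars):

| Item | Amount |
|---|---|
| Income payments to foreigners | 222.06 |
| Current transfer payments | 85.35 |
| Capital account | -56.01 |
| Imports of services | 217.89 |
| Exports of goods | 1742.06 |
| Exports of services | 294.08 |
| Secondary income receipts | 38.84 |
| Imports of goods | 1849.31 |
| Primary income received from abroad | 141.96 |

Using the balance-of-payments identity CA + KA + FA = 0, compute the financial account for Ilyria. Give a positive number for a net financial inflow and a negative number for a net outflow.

213.68

Goods balance = 1742.06 - 1849.31 = -107.25
Services balance = 294.08 - 217.89 = 76.19
Trade balance (goods + services) = -107.25 + 76.19 = -31.06
Net primary income = 141.96 - 222.06 = -80.10
Net secondary income = 38.84 - 85.35 = -46.51
Current account = -31.06 + (-80.10) + (-46.51) = -157.67
Financial account = -(-157.67 + (-56.01)) = 213.68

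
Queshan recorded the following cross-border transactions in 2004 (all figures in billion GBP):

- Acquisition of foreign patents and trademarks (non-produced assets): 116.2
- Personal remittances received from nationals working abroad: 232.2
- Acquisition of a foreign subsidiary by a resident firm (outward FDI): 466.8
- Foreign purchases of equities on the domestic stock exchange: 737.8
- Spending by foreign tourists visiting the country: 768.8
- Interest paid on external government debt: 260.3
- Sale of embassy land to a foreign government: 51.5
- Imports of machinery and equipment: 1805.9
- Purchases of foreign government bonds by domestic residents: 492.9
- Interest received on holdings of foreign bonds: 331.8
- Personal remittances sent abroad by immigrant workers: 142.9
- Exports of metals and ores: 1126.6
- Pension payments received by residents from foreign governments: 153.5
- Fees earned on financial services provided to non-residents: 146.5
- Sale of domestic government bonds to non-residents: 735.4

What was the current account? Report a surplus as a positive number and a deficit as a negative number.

Goods: 1126.6 - 1805.9 = -679.3
Services: 768.8 + 146.5 = 915.3
Primary income: -260.3 + 331.8 = 71.5
Secondary income: 153.5 + 232.2 - 142.9 = 242.8
Current account = (-679.3) + 915.3 + 71.5 + 242.8 = 550.3
(Excluded from the current account — capital account: acquisition of foreign patents and trademarks (non-produced assets) 116.2, sale of embassy land to a foreign government 51.5; financial account: acquisition of a foreign subsidiary by a resident firm (outward FDI) 466.8, foreign purchases of equities on the domestic stock exchange 737.8, purchases of foreign government bonds by domestic residents 492.9, sale of domestic government bonds to non-residents 735.4.)

550.3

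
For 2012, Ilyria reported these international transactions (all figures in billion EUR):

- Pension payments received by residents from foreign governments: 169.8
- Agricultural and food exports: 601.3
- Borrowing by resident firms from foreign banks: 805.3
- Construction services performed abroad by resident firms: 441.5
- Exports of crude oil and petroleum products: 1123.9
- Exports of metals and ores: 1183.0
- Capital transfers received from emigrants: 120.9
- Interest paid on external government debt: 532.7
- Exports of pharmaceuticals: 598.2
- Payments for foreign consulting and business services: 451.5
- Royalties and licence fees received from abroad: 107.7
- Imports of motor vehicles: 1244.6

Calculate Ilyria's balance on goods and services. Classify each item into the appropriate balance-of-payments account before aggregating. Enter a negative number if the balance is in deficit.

2359.5

Goods: 1123.9 + 598.2 - 1244.6 + 601.3 + 1183.0 = 2261.8
Services: 107.7 - 451.5 + 441.5 = 97.7
Trade balance = 2261.8 + 97.7 = 2359.5
(Excluded from the trade balance — secondary income: pension payments received by residents from foreign governments 169.8; financial account: borrowing by resident firms from foreign banks 805.3; capital account: capital transfers received from emigrants 120.9; primary income: interest paid on external government debt 532.7.)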